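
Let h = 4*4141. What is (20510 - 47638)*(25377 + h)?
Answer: -1137775448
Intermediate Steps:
h = 16564
(20510 - 47638)*(25377 + h) = (20510 - 47638)*(25377 + 16564) = -27128*41941 = -1137775448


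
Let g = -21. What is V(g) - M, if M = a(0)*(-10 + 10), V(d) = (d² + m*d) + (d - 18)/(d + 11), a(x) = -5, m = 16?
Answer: 1089/10 ≈ 108.90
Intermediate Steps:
V(d) = d² + 16*d + (-18 + d)/(11 + d) (V(d) = (d² + 16*d) + (d - 18)/(d + 11) = (d² + 16*d) + (-18 + d)/(11 + d) = d² + 16*d + (-18 + d)/(11 + d))
M = 0 (M = -5*(-10 + 10) = -5*0 = 0)
V(g) - M = (-18 + (-21)³ + 27*(-21)² + 177*(-21))/(11 - 21) - 1*0 = (-18 - 9261 + 27*441 - 3717)/(-10) + 0 = -(-18 - 9261 + 11907 - 3717)/10 + 0 = -⅒*(-1089) + 0 = 1089/10 + 0 = 1089/10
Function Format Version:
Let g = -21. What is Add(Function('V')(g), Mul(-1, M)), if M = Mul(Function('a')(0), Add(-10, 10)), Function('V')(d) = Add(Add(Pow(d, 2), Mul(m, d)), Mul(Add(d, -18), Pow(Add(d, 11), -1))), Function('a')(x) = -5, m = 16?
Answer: Rational(1089, 10) ≈ 108.90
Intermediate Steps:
Function('V')(d) = Add(Pow(d, 2), Mul(16, d), Mul(Pow(Add(11, d), -1), Add(-18, d))) (Function('V')(d) = Add(Add(Pow(d, 2), Mul(16, d)), Mul(Add(d, -18), Pow(Add(d, 11), -1))) = Add(Add(Pow(d, 2), Mul(16, d)), Mul(Add(-18, d), Pow(Add(11, d), -1))) = Add(Add(Pow(d, 2), Mul(16, d)), Mul(Pow(Add(11, d), -1), Add(-18, d))) = Add(Pow(d, 2), Mul(16, d), Mul(Pow(Add(11, d), -1), Add(-18, d))))
M = 0 (M = Mul(-5, Add(-10, 10)) = Mul(-5, 0) = 0)
Add(Function('V')(g), Mul(-1, M)) = Add(Mul(Pow(Add(11, -21), -1), Add(-18, Pow(-21, 3), Mul(27, Pow(-21, 2)), Mul(177, -21))), Mul(-1, 0)) = Add(Mul(Pow(-10, -1), Add(-18, -9261, Mul(27, 441), -3717)), 0) = Add(Mul(Rational(-1, 10), Add(-18, -9261, 11907, -3717)), 0) = Add(Mul(Rational(-1, 10), -1089), 0) = Add(Rational(1089, 10), 0) = Rational(1089, 10)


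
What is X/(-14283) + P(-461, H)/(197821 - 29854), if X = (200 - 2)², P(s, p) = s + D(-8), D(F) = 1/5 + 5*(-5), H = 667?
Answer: -1220725361/444272715 ≈ -2.7477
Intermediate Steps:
D(F) = -124/5 (D(F) = 1*(⅕) - 25 = ⅕ - 25 = -124/5)
P(s, p) = -124/5 + s (P(s, p) = s - 124/5 = -124/5 + s)
X = 39204 (X = 198² = 39204)
X/(-14283) + P(-461, H)/(197821 - 29854) = 39204/(-14283) + (-124/5 - 461)/(197821 - 29854) = 39204*(-1/14283) - 2429/5/167967 = -1452/529 - 2429/5*1/167967 = -1452/529 - 2429/839835 = -1220725361/444272715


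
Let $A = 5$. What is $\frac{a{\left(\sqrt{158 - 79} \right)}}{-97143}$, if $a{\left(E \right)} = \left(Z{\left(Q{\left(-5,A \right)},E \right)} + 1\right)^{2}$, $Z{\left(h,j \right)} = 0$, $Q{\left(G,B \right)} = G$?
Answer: $- \frac{1}{97143} \approx -1.0294 \cdot 10^{-5}$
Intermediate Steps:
$a{\left(E \right)} = 1$ ($a{\left(E \right)} = \left(0 + 1\right)^{2} = 1^{2} = 1$)
$\frac{a{\left(\sqrt{158 - 79} \right)}}{-97143} = 1 \frac{1}{-97143} = 1 \left(- \frac{1}{97143}\right) = - \frac{1}{97143}$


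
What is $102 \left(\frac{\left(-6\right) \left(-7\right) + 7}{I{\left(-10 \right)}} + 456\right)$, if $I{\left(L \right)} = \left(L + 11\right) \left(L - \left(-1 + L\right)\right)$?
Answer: $51510$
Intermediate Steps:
$I{\left(L \right)} = 11 + L$ ($I{\left(L \right)} = \left(11 + L\right) 1 = 11 + L$)
$102 \left(\frac{\left(-6\right) \left(-7\right) + 7}{I{\left(-10 \right)}} + 456\right) = 102 \left(\frac{\left(-6\right) \left(-7\right) + 7}{11 - 10} + 456\right) = 102 \left(\frac{42 + 7}{1} + 456\right) = 102 \left(49 \cdot 1 + 456\right) = 102 \left(49 + 456\right) = 102 \cdot 505 = 51510$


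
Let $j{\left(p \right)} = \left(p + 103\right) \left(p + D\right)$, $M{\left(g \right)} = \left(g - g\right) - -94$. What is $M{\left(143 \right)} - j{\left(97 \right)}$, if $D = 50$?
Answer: $-29306$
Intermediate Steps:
$M{\left(g \right)} = 94$ ($M{\left(g \right)} = 0 + 94 = 94$)
$j{\left(p \right)} = \left(50 + p\right) \left(103 + p\right)$ ($j{\left(p \right)} = \left(p + 103\right) \left(p + 50\right) = \left(103 + p\right) \left(50 + p\right) = \left(50 + p\right) \left(103 + p\right)$)
$M{\left(143 \right)} - j{\left(97 \right)} = 94 - \left(5150 + 97^{2} + 153 \cdot 97\right) = 94 - \left(5150 + 9409 + 14841\right) = 94 - 29400 = -29306$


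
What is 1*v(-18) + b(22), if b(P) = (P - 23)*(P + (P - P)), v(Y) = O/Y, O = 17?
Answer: -413/18 ≈ -22.944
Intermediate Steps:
v(Y) = 17/Y
b(P) = P*(-23 + P) (b(P) = (-23 + P)*(P + 0) = (-23 + P)*P = P*(-23 + P))
1*v(-18) + b(22) = 1*(17/(-18)) + 22*(-23 + 22) = 1*(17*(-1/18)) + 22*(-1) = 1*(-17/18) - 22 = -17/18 - 22 = -413/18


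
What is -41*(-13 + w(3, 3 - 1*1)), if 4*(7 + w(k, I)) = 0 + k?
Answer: 3157/4 ≈ 789.25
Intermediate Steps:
w(k, I) = -7 + k/4 (w(k, I) = -7 + (0 + k)/4 = -7 + k/4)
-41*(-13 + w(3, 3 - 1*1)) = -41*(-13 + (-7 + (¼)*3)) = -41*(-13 + (-7 + ¾)) = -41*(-13 - 25/4) = -41*(-77/4) = 3157/4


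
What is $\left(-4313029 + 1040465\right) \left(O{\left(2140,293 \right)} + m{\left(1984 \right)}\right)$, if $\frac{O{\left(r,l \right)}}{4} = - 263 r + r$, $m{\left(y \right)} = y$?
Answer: $7332951967104$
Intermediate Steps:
$O{\left(r,l \right)} = - 1048 r$ ($O{\left(r,l \right)} = 4 \left(- 263 r + r\right) = 4 \left(- 262 r\right) = - 1048 r$)
$\left(-4313029 + 1040465\right) \left(O{\left(2140,293 \right)} + m{\left(1984 \right)}\right) = \left(-4313029 + 1040465\right) \left(\left(-1048\right) 2140 + 1984\right) = - 3272564 \left(-2242720 + 1984\right) = \left(-3272564\right) \left(-2240736\right) = 7332951967104$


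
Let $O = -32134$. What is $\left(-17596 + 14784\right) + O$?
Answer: $-34946$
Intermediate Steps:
$\left(-17596 + 14784\right) + O = \left(-17596 + 14784\right) - 32134 = -2812 - 32134 = -34946$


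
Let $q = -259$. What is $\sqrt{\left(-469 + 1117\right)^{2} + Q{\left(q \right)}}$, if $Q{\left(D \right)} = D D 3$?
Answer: $\sqrt{621147} \approx 788.13$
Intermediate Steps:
$Q{\left(D \right)} = 3 D^{2}$ ($Q{\left(D \right)} = D^{2} \cdot 3 = 3 D^{2}$)
$\sqrt{\left(-469 + 1117\right)^{2} + Q{\left(q \right)}} = \sqrt{\left(-469 + 1117\right)^{2} + 3 \left(-259\right)^{2}} = \sqrt{648^{2} + 3 \cdot 67081} = \sqrt{419904 + 201243} = \sqrt{621147}$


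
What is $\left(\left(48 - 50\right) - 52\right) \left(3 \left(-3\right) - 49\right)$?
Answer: $3132$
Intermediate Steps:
$\left(\left(48 - 50\right) - 52\right) \left(3 \left(-3\right) - 49\right) = \left(-2 - 52\right) \left(-9 - 49\right) = \left(-54\right) \left(-58\right) = 3132$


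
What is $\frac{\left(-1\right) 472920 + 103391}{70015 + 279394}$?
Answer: $- \frac{369529}{349409} \approx -1.0576$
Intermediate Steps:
$\frac{\left(-1\right) 472920 + 103391}{70015 + 279394} = \frac{-472920 + 103391}{349409} = \left(-369529\right) \frac{1}{349409} = - \frac{369529}{349409}$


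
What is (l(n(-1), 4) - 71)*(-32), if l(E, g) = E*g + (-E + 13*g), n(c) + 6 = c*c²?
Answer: 1280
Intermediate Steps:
n(c) = -6 + c³ (n(c) = -6 + c*c² = -6 + c³)
l(E, g) = -E + 13*g + E*g
(l(n(-1), 4) - 71)*(-32) = ((-(-6 + (-1)³) + 13*4 + (-6 + (-1)³)*4) - 71)*(-32) = ((-(-6 - 1) + 52 + (-6 - 1)*4) - 71)*(-32) = ((-1*(-7) + 52 - 7*4) - 71)*(-32) = ((7 + 52 - 28) - 71)*(-32) = (31 - 71)*(-32) = -40*(-32) = 1280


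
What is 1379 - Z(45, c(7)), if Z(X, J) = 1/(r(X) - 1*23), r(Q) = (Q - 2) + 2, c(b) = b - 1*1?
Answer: 30337/22 ≈ 1379.0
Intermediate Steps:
c(b) = -1 + b (c(b) = b - 1 = -1 + b)
r(Q) = Q (r(Q) = (-2 + Q) + 2 = Q)
Z(X, J) = 1/(-23 + X) (Z(X, J) = 1/(X - 1*23) = 1/(X - 23) = 1/(-23 + X))
1379 - Z(45, c(7)) = 1379 - 1/(-23 + 45) = 1379 - 1/22 = 30337/22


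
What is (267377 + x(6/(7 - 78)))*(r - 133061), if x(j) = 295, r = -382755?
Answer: -138069500352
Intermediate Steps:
(267377 + x(6/(7 - 78)))*(r - 133061) = (267377 + 295)*(-382755 - 133061) = 267672*(-515816) = -138069500352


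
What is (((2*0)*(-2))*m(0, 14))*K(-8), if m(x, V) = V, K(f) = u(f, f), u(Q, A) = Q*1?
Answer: 0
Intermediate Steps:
u(Q, A) = Q
K(f) = f
(((2*0)*(-2))*m(0, 14))*K(-8) = (((2*0)*(-2))*14)*(-8) = ((0*(-2))*14)*(-8) = (0*14)*(-8) = 0*(-8) = 0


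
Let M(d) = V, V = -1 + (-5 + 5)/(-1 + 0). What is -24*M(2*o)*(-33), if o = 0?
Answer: -792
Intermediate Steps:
V = -1 (V = -1 + 0/(-1) = -1 + 0*(-1) = -1 + 0 = -1)
M(d) = -1
-24*M(2*o)*(-33) = -24*(-1)*(-33) = 24*(-33) = -792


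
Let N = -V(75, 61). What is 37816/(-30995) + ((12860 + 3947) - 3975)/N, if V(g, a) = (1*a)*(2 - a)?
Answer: 261628056/111551005 ≈ 2.3454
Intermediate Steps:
V(g, a) = a*(2 - a)
N = 3599 (N = -61*(2 - 1*61) = -61*(2 - 61) = -61*(-59) = -1*(-3599) = 3599)
37816/(-30995) + ((12860 + 3947) - 3975)/N = 37816/(-30995) + ((12860 + 3947) - 3975)/3599 = 37816*(-1/30995) + (16807 - 3975)*(1/3599) = -37816/30995 + 12832*(1/3599) = -37816/30995 + 12832/3599 = 261628056/111551005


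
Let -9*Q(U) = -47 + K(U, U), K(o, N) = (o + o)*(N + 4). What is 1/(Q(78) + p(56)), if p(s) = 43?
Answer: -9/12358 ≈ -0.00072827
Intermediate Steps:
K(o, N) = 2*o*(4 + N) (K(o, N) = (2*o)*(4 + N) = 2*o*(4 + N))
Q(U) = 47/9 - 2*U*(4 + U)/9 (Q(U) = -(-47 + 2*U*(4 + U))/9 = 47/9 - 2*U*(4 + U)/9)
1/(Q(78) + p(56)) = 1/((47/9 - 2/9*78*(4 + 78)) + 43) = 1/((47/9 - 2/9*78*82) + 43) = 1/((47/9 - 4264/3) + 43) = 1/(-12745/9 + 43) = 1/(-12358/9) = -9/12358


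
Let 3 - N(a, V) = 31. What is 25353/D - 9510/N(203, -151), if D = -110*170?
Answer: 44281779/130900 ≈ 338.29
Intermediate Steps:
N(a, V) = -28 (N(a, V) = 3 - 1*31 = 3 - 31 = -28)
D = -18700
25353/D - 9510/N(203, -151) = 25353/(-18700) - 9510/(-28) = 25353*(-1/18700) - 9510*(-1/28) = -25353/18700 + 4755/14 = 44281779/130900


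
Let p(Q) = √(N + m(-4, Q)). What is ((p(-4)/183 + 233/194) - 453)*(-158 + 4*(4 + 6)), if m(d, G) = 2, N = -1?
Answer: 946334807/17751 ≈ 53312.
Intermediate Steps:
p(Q) = 1 (p(Q) = √(-1 + 2) = √1 = 1)
((p(-4)/183 + 233/194) - 453)*(-158 + 4*(4 + 6)) = ((1/183 + 233/194) - 453)*(-158 + 4*(4 + 6)) = ((1*(1/183) + 233*(1/194)) - 453)*(-158 + 4*10) = ((1/183 + 233/194) - 453)*(-158 + 40) = (42833/35502 - 453)*(-118) = -16039573/35502*(-118) = 946334807/17751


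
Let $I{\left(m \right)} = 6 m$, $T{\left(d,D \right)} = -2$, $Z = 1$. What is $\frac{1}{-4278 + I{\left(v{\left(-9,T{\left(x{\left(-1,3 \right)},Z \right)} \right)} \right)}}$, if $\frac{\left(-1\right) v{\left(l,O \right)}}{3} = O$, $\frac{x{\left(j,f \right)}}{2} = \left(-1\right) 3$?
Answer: $- \frac{1}{4242} \approx -0.00023574$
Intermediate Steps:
$x{\left(j,f \right)} = -6$ ($x{\left(j,f \right)} = 2 \left(\left(-1\right) 3\right) = 2 \left(-3\right) = -6$)
$v{\left(l,O \right)} = - 3 O$
$\frac{1}{-4278 + I{\left(v{\left(-9,T{\left(x{\left(-1,3 \right)},Z \right)} \right)} \right)}} = \frac{1}{-4278 + 6 \left(\left(-3\right) \left(-2\right)\right)} = \frac{1}{-4278 + 6 \cdot 6} = \frac{1}{-4278 + 36} = \frac{1}{-4242} = - \frac{1}{4242}$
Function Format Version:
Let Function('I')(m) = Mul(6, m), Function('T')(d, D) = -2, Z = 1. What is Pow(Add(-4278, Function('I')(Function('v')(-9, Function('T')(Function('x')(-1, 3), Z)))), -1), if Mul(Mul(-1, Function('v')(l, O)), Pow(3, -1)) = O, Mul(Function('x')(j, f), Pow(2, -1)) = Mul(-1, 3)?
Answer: Rational(-1, 4242) ≈ -0.00023574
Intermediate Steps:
Function('x')(j, f) = -6 (Function('x')(j, f) = Mul(2, Mul(-1, 3)) = Mul(2, -3) = -6)
Function('v')(l, O) = Mul(-3, O)
Pow(Add(-4278, Function('I')(Function('v')(-9, Function('T')(Function('x')(-1, 3), Z)))), -1) = Pow(Add(-4278, Mul(6, Mul(-3, -2))), -1) = Pow(Add(-4278, Mul(6, 6)), -1) = Pow(Add(-4278, 36), -1) = Pow(-4242, -1) = Rational(-1, 4242)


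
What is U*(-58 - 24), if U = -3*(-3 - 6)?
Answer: -2214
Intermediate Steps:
U = 27 (U = -3*(-9) = 27)
U*(-58 - 24) = 27*(-58 - 24) = 27*(-82) = -2214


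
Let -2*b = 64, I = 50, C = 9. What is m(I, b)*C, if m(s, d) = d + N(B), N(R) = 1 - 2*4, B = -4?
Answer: -351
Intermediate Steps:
N(R) = -7 (N(R) = 1 - 8 = -7)
b = -32 (b = -1/2*64 = -32)
m(s, d) = -7 + d (m(s, d) = d - 7 = -7 + d)
m(I, b)*C = (-7 - 32)*9 = -39*9 = -351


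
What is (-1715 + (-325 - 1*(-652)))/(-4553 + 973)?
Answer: 347/895 ≈ 0.38771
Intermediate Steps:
(-1715 + (-325 - 1*(-652)))/(-4553 + 973) = (-1715 + (-325 + 652))/(-3580) = (-1715 + 327)*(-1/3580) = -1388*(-1/3580) = 347/895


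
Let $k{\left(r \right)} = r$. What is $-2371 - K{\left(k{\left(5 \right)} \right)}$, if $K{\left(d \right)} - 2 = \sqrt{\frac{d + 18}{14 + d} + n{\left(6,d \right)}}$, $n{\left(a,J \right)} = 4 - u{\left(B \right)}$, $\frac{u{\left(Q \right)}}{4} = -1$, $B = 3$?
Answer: $-2373 - \frac{5 \sqrt{133}}{19} \approx -2376.0$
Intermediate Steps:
$u{\left(Q \right)} = -4$ ($u{\left(Q \right)} = 4 \left(-1\right) = -4$)
$n{\left(a,J \right)} = 8$ ($n{\left(a,J \right)} = 4 - -4 = 4 + 4 = 8$)
$K{\left(d \right)} = 2 + \sqrt{8 + \frac{18 + d}{14 + d}}$ ($K{\left(d \right)} = 2 + \sqrt{\frac{d + 18}{14 + d} + 8} = 2 + \sqrt{\frac{18 + d}{14 + d} + 8} = 2 + \sqrt{8 + \frac{18 + d}{14 + d}}$)
$-2371 - K{\left(k{\left(5 \right)} \right)} = -2371 - \left(2 + \sqrt{\frac{130 + 9 \cdot 5}{14 + 5}}\right) = -2371 - \left(2 + \sqrt{\frac{130 + 45}{19}}\right) = -2371 - \left(2 + \sqrt{\frac{1}{19} \cdot 175}\right) = -2371 - \left(2 + \sqrt{\frac{175}{19}}\right) = -2371 - \left(2 + \frac{5 \sqrt{133}}{19}\right) = -2373 - \frac{5 \sqrt{133}}{19}$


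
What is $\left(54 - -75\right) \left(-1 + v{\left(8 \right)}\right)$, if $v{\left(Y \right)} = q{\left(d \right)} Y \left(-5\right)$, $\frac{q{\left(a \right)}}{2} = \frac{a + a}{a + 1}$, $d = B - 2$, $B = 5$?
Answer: $-15609$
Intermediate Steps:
$d = 3$ ($d = 5 - 2 = 3$)
$q{\left(a \right)} = \frac{4 a}{1 + a}$ ($q{\left(a \right)} = 2 \frac{a + a}{a + 1} = 2 \frac{2 a}{1 + a} = \frac{4 a}{1 + a}$)
$v{\left(Y \right)} = - 15 Y$ ($v{\left(Y \right)} = 4 \cdot 3 \frac{1}{1 + 3} Y \left(-5\right) = 4 \cdot 3 \cdot \frac{1}{4} Y \left(-5\right) = 3 Y \left(-5\right) = - 15 Y$)
$\left(54 - -75\right) \left(-1 + v{\left(8 \right)}\right) = \left(54 - -75\right) \left(-1 - 120\right) = \left(54 + 75\right) \left(-1 - 120\right) = 129 \left(-121\right) = -15609$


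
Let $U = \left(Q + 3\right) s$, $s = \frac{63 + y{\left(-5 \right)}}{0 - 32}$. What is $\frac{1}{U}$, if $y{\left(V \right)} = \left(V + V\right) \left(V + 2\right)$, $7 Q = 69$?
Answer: $- \frac{112}{4185} \approx -0.026762$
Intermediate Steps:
$Q = \frac{69}{7}$ ($Q = \frac{1}{7} \cdot 69 = \frac{69}{7} \approx 9.8571$)
$y{\left(V \right)} = 2 V \left(2 + V\right)$
$s = - \frac{93}{32}$ ($s = \frac{63 + 2 \left(-5\right) \left(2 - 5\right)}{0 - 32} = \frac{63 + 2 \left(-5\right) \left(-3\right)}{-32} = \left(63 + 30\right) \left(- \frac{1}{32}\right) = 93 \left(- \frac{1}{32}\right) = - \frac{93}{32} \approx -2.9063$)
$U = - \frac{4185}{112}$ ($U = \left(\frac{69}{7} + 3\right) \left(- \frac{93}{32}\right) = \frac{90}{7} \left(- \frac{93}{32}\right) = - \frac{4185}{112} \approx -37.366$)
$\frac{1}{U} = \frac{1}{- \frac{4185}{112}} = - \frac{112}{4185}$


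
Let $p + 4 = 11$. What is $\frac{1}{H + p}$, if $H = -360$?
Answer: $- \frac{1}{353} \approx -0.0028329$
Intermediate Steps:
$p = 7$ ($p = -4 + 11 = 7$)
$\frac{1}{H + p} = \frac{1}{-360 + 7} = \frac{1}{-353} = - \frac{1}{353}$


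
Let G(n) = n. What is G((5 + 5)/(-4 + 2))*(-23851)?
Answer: 119255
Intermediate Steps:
G((5 + 5)/(-4 + 2))*(-23851) = ((5 + 5)/(-4 + 2))*(-23851) = (10/(-2))*(-23851) = (10*(-1/2))*(-23851) = -5*(-23851) = 119255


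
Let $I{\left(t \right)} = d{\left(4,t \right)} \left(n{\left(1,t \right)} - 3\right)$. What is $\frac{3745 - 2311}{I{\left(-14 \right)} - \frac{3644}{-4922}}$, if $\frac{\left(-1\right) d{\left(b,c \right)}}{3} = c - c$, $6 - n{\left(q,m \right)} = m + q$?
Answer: $\frac{1764537}{911} \approx 1936.9$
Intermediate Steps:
$n{\left(q,m \right)} = 6 - m - q$ ($n{\left(q,m \right)} = 6 - \left(m + q\right) = 6 - m - q$)
$d{\left(b,c \right)} = 0$ ($d{\left(b,c \right)} = - 3 \left(c - c\right) = \left(-3\right) 0 = 0$)
$I{\left(t \right)} = 0$ ($I{\left(t \right)} = 0 \left(\left(6 - t - 1\right) - 3\right) = 0 \left(\left(5 - t\right) - 3\right) = 0 \left(2 - t\right) = 0$)
$\frac{3745 - 2311}{I{\left(-14 \right)} - \frac{3644}{-4922}} = \frac{3745 - 2311}{0 - \frac{3644}{-4922}} = \frac{1434}{0 - - \frac{1822}{2461}} = \frac{1434}{0 + \frac{1822}{2461}} = \frac{1434}{\frac{1822}{2461}} = 1434 \cdot \frac{2461}{1822} = \frac{1764537}{911}$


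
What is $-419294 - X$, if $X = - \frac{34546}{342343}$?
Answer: $- \frac{143542331296}{342343} \approx -4.1929 \cdot 10^{5}$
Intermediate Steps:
$X = - \frac{34546}{342343}$ ($X = \left(-34546\right) \frac{1}{342343} = - \frac{34546}{342343} \approx -0.10091$)
$-419294 - X = -419294 - - \frac{34546}{342343} = -419294 + \frac{34546}{342343} = - \frac{143542331296}{342343}$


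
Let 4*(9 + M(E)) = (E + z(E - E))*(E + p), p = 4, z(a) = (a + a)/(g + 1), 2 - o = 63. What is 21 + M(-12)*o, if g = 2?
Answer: -894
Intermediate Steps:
o = -61 (o = 2 - 1*63 = 2 - 63 = -61)
z(a) = 2*a/3 (z(a) = (a + a)/(2 + 1) = (2*a)/3 = (2*a)*(1/3) = 2*a/3)
M(E) = -9 + E*(4 + E)/4 (M(E) = -9 + ((E + 2*(E - E)/3)*(E + 4))/4 = -9 + ((E + (2/3)*0)*(4 + E))/4 = -9 + ((E + 0)*(4 + E))/4 = -9 + (E*(4 + E))/4 = -9 + E*(4 + E)/4)
21 + M(-12)*o = 21 + (-9 - 12 + (1/4)*(-12)**2)*(-61) = 21 + (-9 - 12 + (1/4)*144)*(-61) = 21 + (-9 - 12 + 36)*(-61) = 21 + 15*(-61) = 21 - 915 = -894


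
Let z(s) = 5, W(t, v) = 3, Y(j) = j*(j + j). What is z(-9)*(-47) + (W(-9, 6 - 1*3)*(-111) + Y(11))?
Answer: -326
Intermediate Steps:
Y(j) = 2*j**2 (Y(j) = j*(2*j) = 2*j**2)
z(-9)*(-47) + (W(-9, 6 - 1*3)*(-111) + Y(11)) = 5*(-47) + (3*(-111) + 2*11**2) = -235 + (-333 + 2*121) = -235 + (-333 + 242) = -235 - 91 = -326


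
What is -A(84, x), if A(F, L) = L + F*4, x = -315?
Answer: -21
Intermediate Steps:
A(F, L) = L + 4*F
-A(84, x) = -(-315 + 4*84) = -(-315 + 336) = -1*21 = -21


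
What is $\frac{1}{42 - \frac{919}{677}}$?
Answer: $\frac{677}{27515} \approx 0.024605$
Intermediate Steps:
$\frac{1}{42 - \frac{919}{677}} = \frac{1}{\frac{27515}{677}} = \frac{677}{27515}$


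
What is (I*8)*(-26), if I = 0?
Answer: 0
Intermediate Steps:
(I*8)*(-26) = (0*8)*(-26) = 0*(-26) = 0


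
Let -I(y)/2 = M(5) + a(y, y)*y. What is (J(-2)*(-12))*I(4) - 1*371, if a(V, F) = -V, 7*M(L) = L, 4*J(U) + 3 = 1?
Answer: -1313/7 ≈ -187.57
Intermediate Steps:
J(U) = -1/2 (J(U) = -3/4 + (1/4)*1 = -3/4 + 1/4 = -1/2)
M(L) = L/7
I(y) = -10/7 + 2*y**2 (I(y) = -2*((1/7)*5 + (-y)*y) = -2*(5/7 - y**2) = -10/7 + 2*y**2)
(J(-2)*(-12))*I(4) - 1*371 = (-1/2*(-12))*(-10/7 + 2*4**2) - 1*371 = 6*(-10/7 + 2*16) - 371 = 6*(-10/7 + 32) - 371 = 6*(214/7) - 371 = 1284/7 - 371 = -1313/7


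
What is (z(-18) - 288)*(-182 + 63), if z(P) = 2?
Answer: 34034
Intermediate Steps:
(z(-18) - 288)*(-182 + 63) = (2 - 288)*(-182 + 63) = -286*(-119) = 34034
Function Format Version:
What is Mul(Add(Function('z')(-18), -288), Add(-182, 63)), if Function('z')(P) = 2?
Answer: 34034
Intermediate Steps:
Mul(Add(Function('z')(-18), -288), Add(-182, 63)) = Mul(Add(2, -288), Add(-182, 63)) = Mul(-286, -119) = 34034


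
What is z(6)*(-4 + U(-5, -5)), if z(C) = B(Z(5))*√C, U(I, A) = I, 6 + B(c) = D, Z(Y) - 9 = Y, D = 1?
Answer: 45*√6 ≈ 110.23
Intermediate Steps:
Z(Y) = 9 + Y
B(c) = -5 (B(c) = -6 + 1 = -5)
z(C) = -5*√C
z(6)*(-4 + U(-5, -5)) = (-5*√6)*(-4 - 5) = -5*√6*(-9) = 45*√6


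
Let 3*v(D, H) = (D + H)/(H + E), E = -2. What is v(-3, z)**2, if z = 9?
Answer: 4/49 ≈ 0.081633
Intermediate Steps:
v(D, H) = (D + H)/(3*(-2 + H)) (v(D, H) = ((D + H)/(H - 2))/3 = ((D + H)/(-2 + H))/3 = (D + H)/(3*(-2 + H)))
v(-3, z)**2 = ((-3 + 9)/(3*(-2 + 9)))**2 = ((1/3)*6/7)**2 = ((1/3)*(1/7)*6)**2 = (2/7)**2 = 4/49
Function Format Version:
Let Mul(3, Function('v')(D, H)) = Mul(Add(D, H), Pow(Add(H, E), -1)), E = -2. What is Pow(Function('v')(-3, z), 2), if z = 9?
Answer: Rational(4, 49) ≈ 0.081633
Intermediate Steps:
Function('v')(D, H) = Mul(Rational(1, 3), Pow(Add(-2, H), -1), Add(D, H)) (Function('v')(D, H) = Mul(Rational(1, 3), Mul(Add(D, H), Pow(Add(H, -2), -1))) = Mul(Rational(1, 3), Mul(Add(D, H), Pow(Add(-2, H), -1))) = Mul(Rational(1, 3), Mul(Pow(Add(-2, H), -1), Add(D, H))) = Mul(Rational(1, 3), Pow(Add(-2, H), -1), Add(D, H)))
Pow(Function('v')(-3, z), 2) = Pow(Mul(Rational(1, 3), Pow(Add(-2, 9), -1), Add(-3, 9)), 2) = Pow(Mul(Rational(1, 3), Pow(7, -1), 6), 2) = Pow(Mul(Rational(1, 3), Rational(1, 7), 6), 2) = Pow(Rational(2, 7), 2) = Rational(4, 49)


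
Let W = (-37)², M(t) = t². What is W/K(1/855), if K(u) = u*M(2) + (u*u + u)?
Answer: 1000773225/4276 ≈ 2.3404e+5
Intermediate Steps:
W = 1369
K(u) = u² + 5*u (K(u) = u*2² + (u*u + u) = u*4 + (u² + u) = 4*u + (u + u²) = u² + 5*u)
W/K(1/855) = 1369/(((5 + 1/855)/855)) = 1369/(((1/855)*(4276/855))) = 1369/(4276/731025) = 1369*(731025/4276) = 1000773225/4276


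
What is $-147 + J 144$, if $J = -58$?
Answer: $-8499$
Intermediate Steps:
$-147 + J 144 = -147 - 8352 = -8499$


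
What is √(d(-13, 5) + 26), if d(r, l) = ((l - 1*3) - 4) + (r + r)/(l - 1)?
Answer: √70/2 ≈ 4.1833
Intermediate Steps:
d(r, l) = -7 + l + 2*r/(-1 + l) (d(r, l) = ((l - 3) - 4) + (2*r)/(-1 + l) = ((-3 + l) - 4) + 2*r/(-1 + l) = (-7 + l) + 2*r/(-1 + l) = -7 + l + 2*r/(-1 + l))
√(d(-13, 5) + 26) = √((7 + 5² - 8*5 + 2*(-13))/(-1 + 5) + 26) = √((7 + 25 - 40 - 26)/4 + 26) = √((¼)*(-34) + 26) = √(-17/2 + 26) = √(35/2) = √70/2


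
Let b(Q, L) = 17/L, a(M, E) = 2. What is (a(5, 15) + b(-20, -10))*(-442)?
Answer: -663/5 ≈ -132.60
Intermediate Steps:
(a(5, 15) + b(-20, -10))*(-442) = (2 + 17/(-10))*(-442) = (2 + 17*(-⅒))*(-442) = (2 - 17/10)*(-442) = (3/10)*(-442) = -663/5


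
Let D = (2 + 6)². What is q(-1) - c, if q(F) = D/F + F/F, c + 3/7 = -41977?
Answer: 293401/7 ≈ 41914.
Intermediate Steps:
c = -293842/7 (c = -3/7 - 41977 = -293842/7 ≈ -41977.)
D = 64 (D = 8² = 64)
q(F) = 1 + 64/F (q(F) = 64/F + F/F = 64/F + 1 = 1 + 64/F)
q(-1) - c = (64 - 1)/(-1) - 1*(-293842/7) = -1*63 + 293842/7 = -63 + 293842/7 = 293401/7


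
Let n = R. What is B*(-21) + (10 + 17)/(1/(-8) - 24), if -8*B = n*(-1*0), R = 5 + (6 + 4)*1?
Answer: -216/193 ≈ -1.1192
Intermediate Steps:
R = 15 (R = 5 + 10*1 = 5 + 10 = 15)
n = 15
B = 0 (B = -15*(-1*0)/8 = -15*0/8 = -⅛*0 = 0)
B*(-21) + (10 + 17)/(1/(-8) - 24) = 0*(-21) + (10 + 17)/(1/(-8) - 24) = 0 + 27/(-⅛ - 24) = 0 + 27/(-193/8) = 0 + 27*(-8/193) = 0 - 216/193 = -216/193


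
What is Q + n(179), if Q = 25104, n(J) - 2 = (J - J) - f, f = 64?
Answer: 25042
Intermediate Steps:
n(J) = -62 (n(J) = 2 + ((J - J) - 1*64) = 2 + (0 - 64) = 2 - 64 = -62)
Q + n(179) = 25104 - 62 = 25042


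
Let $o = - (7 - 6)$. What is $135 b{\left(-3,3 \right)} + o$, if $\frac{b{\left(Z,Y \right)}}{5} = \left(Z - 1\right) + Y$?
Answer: $-676$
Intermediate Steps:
$o = -1$ ($o = \left(-1\right) 1 = -1$)
$b{\left(Z,Y \right)} = -5 + 5 Y + 5 Z$ ($b{\left(Z,Y \right)} = 5 \left(\left(Z - 1\right) + Y\right) = 5 \left(\left(-1 + Z\right) + Y\right) = 5 \left(-1 + Y + Z\right) = -5 + 5 Y + 5 Z$)
$135 b{\left(-3,3 \right)} + o = 135 \left(-5 + 5 \cdot 3 + 5 \left(-3\right)\right) - 1 = 135 \left(-5 + 15 - 15\right) - 1 = 135 \left(-5\right) - 1 = -675 - 1 = -676$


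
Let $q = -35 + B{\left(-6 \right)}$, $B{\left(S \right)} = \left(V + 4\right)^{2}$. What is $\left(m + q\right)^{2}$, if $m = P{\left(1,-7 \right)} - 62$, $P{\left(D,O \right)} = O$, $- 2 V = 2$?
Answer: $9025$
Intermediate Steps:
$V = -1$ ($V = \left(- \frac{1}{2}\right) 2 = -1$)
$B{\left(S \right)} = 9$ ($B{\left(S \right)} = \left(-1 + 4\right)^{2} = 3^{2} = 9$)
$m = -69$ ($m = -7 - 62 = -69$)
$q = -26$ ($q = -35 + 9 = -26$)
$\left(m + q\right)^{2} = \left(-69 - 26\right)^{2} = \left(-95\right)^{2} = 9025$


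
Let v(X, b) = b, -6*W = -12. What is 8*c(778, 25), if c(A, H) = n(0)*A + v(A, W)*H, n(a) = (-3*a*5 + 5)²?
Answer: 156000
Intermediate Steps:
W = 2 (W = -⅙*(-12) = 2)
n(a) = (5 - 15*a)² (n(a) = (-15*a + 5)² = (5 - 15*a)²)
c(A, H) = 2*H + 25*A (c(A, H) = (25*(-1 + 3*0)²)*A + 2*H = (25*(-1 + 0)²)*A + 2*H = (25*(-1)²)*A + 2*H = (25*1)*A + 2*H = 25*A + 2*H = 2*H + 25*A)
8*c(778, 25) = 8*(2*25 + 25*778) = 8*(50 + 19450) = 8*19500 = 156000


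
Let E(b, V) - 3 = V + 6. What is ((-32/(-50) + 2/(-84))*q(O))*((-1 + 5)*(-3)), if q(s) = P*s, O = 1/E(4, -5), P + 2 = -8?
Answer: 647/35 ≈ 18.486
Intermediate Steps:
E(b, V) = 9 + V (E(b, V) = 3 + (V + 6) = 3 + (6 + V) = 9 + V)
P = -10 (P = -2 - 8 = -10)
O = 1/4 (O = 1/(9 - 5) = 1/4 ≈ 0.25000)
q(s) = -10*s
((-32/(-50) + 2/(-84))*q(O))*((-1 + 5)*(-3)) = ((-32/(-50) + 2/(-84))*(-10*1/4))*((-1 + 5)*(-3)) = ((-32*(-1/50) + 2*(-1/84))*(-5/2))*(4*(-3)) = ((16/25 - 1/42)*(-5/2))*(-12) = ((647/1050)*(-5/2))*(-12) = -647/420*(-12) = 647/35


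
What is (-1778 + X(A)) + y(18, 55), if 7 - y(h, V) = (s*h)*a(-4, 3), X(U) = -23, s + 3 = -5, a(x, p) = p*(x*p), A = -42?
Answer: -6978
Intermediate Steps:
a(x, p) = x*p**2 (a(x, p) = p*(p*x) = x*p**2)
s = -8 (s = -3 - 5 = -8)
y(h, V) = 7 - 288*h (y(h, V) = 7 - (-8*h)*(-4*3**2) = 7 - (-8*h)*(-4*9) = 7 - (-8*h)*(-36) = 7 - 288*h)
(-1778 + X(A)) + y(18, 55) = (-1778 - 23) + (7 - 288*18) = -1801 + (7 - 5184) = -1801 - 5177 = -6978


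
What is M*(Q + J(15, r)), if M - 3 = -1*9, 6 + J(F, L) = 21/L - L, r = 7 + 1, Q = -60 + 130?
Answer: -1407/4 ≈ -351.75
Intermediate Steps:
Q = 70
r = 8
J(F, L) = -6 - L + 21/L (J(F, L) = -6 + (21/L - L) = -6 + (-L + 21/L) = -6 - L + 21/L)
M = -6 (M = 3 - 1*9 = 3 - 9 = -6)
M*(Q + J(15, r)) = -6*(70 + (-6 - 1*8 + 21/8)) = -6*(70 + (-6 - 8 + 21*(⅛))) = -6*(70 + (-6 - 8 + 21/8)) = -6*(70 - 91/8) = -6*469/8 = -1407/4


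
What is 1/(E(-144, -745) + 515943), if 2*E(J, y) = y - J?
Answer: 2/1031285 ≈ 1.9393e-6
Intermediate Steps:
E(J, y) = y/2 - J/2 (E(J, y) = (y - J)/2 = y/2 - J/2)
1/(E(-144, -745) + 515943) = 1/(((1/2)*(-745) - 1/2*(-144)) + 515943) = 1/((-745/2 + 72) + 515943) = 1/(-601/2 + 515943) = 1/(1031285/2) = 2/1031285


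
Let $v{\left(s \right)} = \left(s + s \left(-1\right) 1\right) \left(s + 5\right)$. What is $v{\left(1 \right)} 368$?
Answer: $0$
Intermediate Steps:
$v{\left(s \right)} = 0$ ($v{\left(s \right)} = \left(s + - s 1\right) \left(5 + s\right) = \left(s - s\right) \left(5 + s\right) = 0 \left(5 + s\right) = 0$)
$v{\left(1 \right)} 368 = 0 \cdot 368 = 0$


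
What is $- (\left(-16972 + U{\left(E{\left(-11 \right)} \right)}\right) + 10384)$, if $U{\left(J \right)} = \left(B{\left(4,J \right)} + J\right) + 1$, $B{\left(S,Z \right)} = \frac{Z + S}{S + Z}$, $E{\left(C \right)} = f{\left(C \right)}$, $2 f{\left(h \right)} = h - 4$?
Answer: $\frac{13187}{2} \approx 6593.5$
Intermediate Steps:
$f{\left(h \right)} = -2 + \frac{h}{2}$ ($f{\left(h \right)} = \frac{h - 4}{2} = \frac{-4 + h}{2} = -2 + \frac{h}{2}$)
$E{\left(C \right)} = -2 + \frac{C}{2}$
$B{\left(S,Z \right)} = 1$ ($B{\left(S,Z \right)} = \frac{S + Z}{S + Z} = 1$)
$U{\left(J \right)} = 2 + J$ ($U{\left(J \right)} = \left(1 + J\right) + 1 = 2 + J$)
$- (\left(-16972 + U{\left(E{\left(-11 \right)} \right)}\right) + 10384) = - (\left(-16972 + \left(2 + \left(-2 + \frac{1}{2} \left(-11\right)\right)\right)\right) + 10384) = - (\left(-16972 + \left(2 - \frac{15}{2}\right)\right) + 10384) = - (\left(-16972 - \frac{11}{2}\right) + 10384) = - (- \frac{33955}{2} + 10384) = \left(-1\right) \left(- \frac{13187}{2}\right) = \frac{13187}{2}$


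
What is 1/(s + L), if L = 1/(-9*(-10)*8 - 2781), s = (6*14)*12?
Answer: 2061/2077487 ≈ 0.00099206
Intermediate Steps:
s = 1008 (s = 84*12 = 1008)
L = -1/2061 (L = 1/(90*8 - 2781) = 1/(720 - 2781) = 1/(-2061) = -1/2061 ≈ -0.00048520)
1/(s + L) = 1/(1008 - 1/2061) = 1/(2077487/2061) = 2061/2077487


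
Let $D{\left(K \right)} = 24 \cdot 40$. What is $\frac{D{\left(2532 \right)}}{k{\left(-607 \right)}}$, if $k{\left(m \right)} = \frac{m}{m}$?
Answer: $960$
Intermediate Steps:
$D{\left(K \right)} = 960$
$k{\left(m \right)} = 1$
$\frac{D{\left(2532 \right)}}{k{\left(-607 \right)}} = \frac{960}{1} = 960 \cdot 1 = 960$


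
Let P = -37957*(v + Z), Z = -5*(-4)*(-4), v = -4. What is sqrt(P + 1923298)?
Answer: sqrt(5111686) ≈ 2260.9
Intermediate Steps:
Z = -80 (Z = 20*(-4) = -80)
P = 3188388 (P = -37957*(-4 - 80) = -37957*(-84) = 3188388)
sqrt(P + 1923298) = sqrt(3188388 + 1923298) = sqrt(5111686)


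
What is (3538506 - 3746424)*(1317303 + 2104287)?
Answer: -711410149620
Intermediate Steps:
(3538506 - 3746424)*(1317303 + 2104287) = -207918*3421590 = -711410149620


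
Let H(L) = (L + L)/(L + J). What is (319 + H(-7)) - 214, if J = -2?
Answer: 959/9 ≈ 106.56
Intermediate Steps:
H(L) = 2*L/(-2 + L) (H(L) = (L + L)/(L - 2) = (2*L)/(-2 + L) = 2*L/(-2 + L))
(319 + H(-7)) - 214 = (319 + 2*(-7)/(-2 - 7)) - 214 = (319 + 2*(-7)/(-9)) - 214 = (319 + 2*(-7)*(-1/9)) - 214 = (319 + 14/9) - 214 = 2885/9 - 214 = 959/9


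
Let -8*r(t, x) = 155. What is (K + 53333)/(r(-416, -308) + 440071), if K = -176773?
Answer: -987520/3520413 ≈ -0.28051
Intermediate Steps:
r(t, x) = -155/8 (r(t, x) = -1/8*155 = -155/8)
(K + 53333)/(r(-416, -308) + 440071) = (-176773 + 53333)/(-155/8 + 440071) = -123440/3520413/8 = -123440*8/3520413 = -987520/3520413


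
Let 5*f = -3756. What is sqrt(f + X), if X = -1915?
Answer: I*sqrt(66655)/5 ≈ 51.635*I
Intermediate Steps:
f = -3756/5 (f = (1/5)*(-3756) = -3756/5 ≈ -751.20)
sqrt(f + X) = sqrt(-3756/5 - 1915) = sqrt(-13331/5) = I*sqrt(66655)/5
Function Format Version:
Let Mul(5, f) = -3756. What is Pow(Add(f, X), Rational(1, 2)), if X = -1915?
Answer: Mul(Rational(1, 5), I, Pow(66655, Rational(1, 2))) ≈ Mul(51.635, I)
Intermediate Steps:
f = Rational(-3756, 5) (f = Mul(Rational(1, 5), -3756) = Rational(-3756, 5) ≈ -751.20)
Pow(Add(f, X), Rational(1, 2)) = Pow(Add(Rational(-3756, 5), -1915), Rational(1, 2)) = Pow(Rational(-13331, 5), Rational(1, 2)) = Mul(Rational(1, 5), I, Pow(66655, Rational(1, 2)))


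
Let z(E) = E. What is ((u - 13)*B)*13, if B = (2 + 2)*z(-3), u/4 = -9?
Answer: 7644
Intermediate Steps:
u = -36 (u = 4*(-9) = -36)
B = -12 (B = (2 + 2)*(-3) = 4*(-3) = -12)
((u - 13)*B)*13 = ((-36 - 13)*(-12))*13 = -49*(-12)*13 = 588*13 = 7644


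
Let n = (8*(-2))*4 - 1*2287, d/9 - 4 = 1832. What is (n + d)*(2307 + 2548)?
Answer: 68809915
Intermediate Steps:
d = 16524 (d = 36 + 9*1832 = 36 + 16488 = 16524)
n = -2351 (n = -16*4 - 2287 = -64 - 2287 = -2351)
(n + d)*(2307 + 2548) = (-2351 + 16524)*(2307 + 2548) = 14173*4855 = 68809915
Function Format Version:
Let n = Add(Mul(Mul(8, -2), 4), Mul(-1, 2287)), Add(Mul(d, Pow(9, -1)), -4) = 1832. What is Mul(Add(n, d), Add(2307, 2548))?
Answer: 68809915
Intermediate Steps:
d = 16524 (d = Add(36, Mul(9, 1832)) = Add(36, 16488) = 16524)
n = -2351 (n = Add(Mul(-16, 4), -2287) = Add(-64, -2287) = -2351)
Mul(Add(n, d), Add(2307, 2548)) = Mul(Add(-2351, 16524), Add(2307, 2548)) = Mul(14173, 4855) = 68809915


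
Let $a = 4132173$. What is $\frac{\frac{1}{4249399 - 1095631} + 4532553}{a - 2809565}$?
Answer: $\frac{14294620609705}{4171198786944} \approx 3.427$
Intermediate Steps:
$\frac{\frac{1}{4249399 - 1095631} + 4532553}{a - 2809565} = \frac{\frac{1}{4249399 - 1095631} + 4532553}{4132173 - 2809565} = \frac{\frac{1}{3153768} + 4532553}{1322608} = \left(\frac{1}{3153768} + 4532553\right) \frac{1}{1322608} = \frac{14294620609705}{3153768} \cdot \frac{1}{1322608} = \frac{14294620609705}{4171198786944}$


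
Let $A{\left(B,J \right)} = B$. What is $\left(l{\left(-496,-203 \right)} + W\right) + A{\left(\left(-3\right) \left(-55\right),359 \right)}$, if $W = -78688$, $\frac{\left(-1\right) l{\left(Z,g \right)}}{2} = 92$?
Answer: $-78707$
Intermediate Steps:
$l{\left(Z,g \right)} = -184$ ($l{\left(Z,g \right)} = \left(-2\right) 92 = -184$)
$\left(l{\left(-496,-203 \right)} + W\right) + A{\left(\left(-3\right) \left(-55\right),359 \right)} = \left(-184 - 78688\right) - -165 = -78872 + 165 = -78707$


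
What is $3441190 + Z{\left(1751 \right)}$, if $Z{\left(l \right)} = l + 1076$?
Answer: $3444017$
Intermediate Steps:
$Z{\left(l \right)} = 1076 + l$
$3441190 + Z{\left(1751 \right)} = 3441190 + \left(1076 + 1751\right) = 3441190 + 2827 = 3444017$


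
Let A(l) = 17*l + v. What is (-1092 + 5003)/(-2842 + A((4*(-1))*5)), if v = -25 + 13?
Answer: -3911/3194 ≈ -1.2245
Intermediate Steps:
v = -12
A(l) = -12 + 17*l (A(l) = 17*l - 12 = -12 + 17*l)
(-1092 + 5003)/(-2842 + A((4*(-1))*5)) = (-1092 + 5003)/(-2842 + (-12 + 17*((4*(-1))*5))) = 3911/(-2842 + (-12 + 17*(-4*5))) = 3911/(-2842 + (-12 + 17*(-20))) = 3911/(-2842 + (-12 - 340)) = 3911/(-2842 - 352) = 3911/(-3194) = 3911*(-1/3194) = -3911/3194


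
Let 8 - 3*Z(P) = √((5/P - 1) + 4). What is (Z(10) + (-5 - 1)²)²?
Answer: (232 - √14)²/36 ≈ 1447.3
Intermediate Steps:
Z(P) = 8/3 - √(3 + 5/P)/3 (Z(P) = 8/3 - √((5/P - 1) + 4)/3 = 8/3 - √((-1 + 5/P) + 4)/3 = 8/3 - √(3 + 5/P)/3)
(Z(10) + (-5 - 1)²)² = ((8/3 - √10*√(5 + 3*10)/10/3) + (-5 - 1)²)² = ((8/3 - √10*√(5 + 30)/10/3) + (-6)²)² = ((8/3 - √14/2/3) + 36)² = ((8/3 - √14/6) + 36)² = (116/3 - √14/6)²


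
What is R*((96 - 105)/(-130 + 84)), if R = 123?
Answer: 1107/46 ≈ 24.065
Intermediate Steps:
R*((96 - 105)/(-130 + 84)) = 123*((96 - 105)/(-130 + 84)) = 123*(-9/(-46)) = 123*(-9*(-1/46)) = 123*(9/46) = 1107/46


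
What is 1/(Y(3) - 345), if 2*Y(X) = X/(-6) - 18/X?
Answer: -4/1393 ≈ -0.0028715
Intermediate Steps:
Y(X) = -9/X - X/12 (Y(X) = (X/(-6) - 18/X)/2 = (X*(-⅙) - 18/X)/2 = (-X/6 - 18/X)/2 = (-18/X - X/6)/2 = -9/X - X/12)
1/(Y(3) - 345) = 1/((-9/3 - 1/12*3) - 345) = 1/((-9*⅓ - ¼) - 345) = 1/((-3 - ¼) - 345) = 1/(-13/4 - 345) = 1/(-1393/4) = -4/1393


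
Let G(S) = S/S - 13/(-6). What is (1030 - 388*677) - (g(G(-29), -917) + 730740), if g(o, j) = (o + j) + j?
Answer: -5943331/6 ≈ -9.9056e+5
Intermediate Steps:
G(S) = 19/6 (G(S) = 1 - 13*(-⅙) = 1 + 13/6 = 19/6)
g(o, j) = o + 2*j (g(o, j) = (j + o) + j = o + 2*j)
(1030 - 388*677) - (g(G(-29), -917) + 730740) = (1030 - 388*677) - ((19/6 + 2*(-917)) + 730740) = (1030 - 262676) - ((19/6 - 1834) + 730740) = -261646 - (-10985/6 + 730740) = -261646 - 1*4373455/6 = -261646 - 4373455/6 = -5943331/6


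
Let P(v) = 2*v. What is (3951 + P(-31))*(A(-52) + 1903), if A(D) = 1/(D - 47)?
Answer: 732672044/99 ≈ 7.4007e+6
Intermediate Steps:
A(D) = 1/(-47 + D)
(3951 + P(-31))*(A(-52) + 1903) = (3951 + 2*(-31))*(1/(-47 - 52) + 1903) = (3951 - 62)*(1/(-99) + 1903) = 3889*(-1/99 + 1903) = 3889*(188396/99) = 732672044/99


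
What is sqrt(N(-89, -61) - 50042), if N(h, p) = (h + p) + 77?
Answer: I*sqrt(50115) ≈ 223.86*I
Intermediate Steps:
N(h, p) = 77 + h + p
sqrt(N(-89, -61) - 50042) = sqrt((77 - 89 - 61) - 50042) = sqrt(-73 - 50042) = sqrt(-50115) = I*sqrt(50115)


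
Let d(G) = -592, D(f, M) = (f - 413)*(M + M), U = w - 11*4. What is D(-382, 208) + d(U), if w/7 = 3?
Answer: -331312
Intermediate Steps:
w = 21 (w = 7*3 = 21)
U = -23 (U = 21 - 11*4 = 21 - 44 = -23)
D(f, M) = 2*M*(-413 + f) (D(f, M) = (-413 + f)*(2*M) = 2*M*(-413 + f))
D(-382, 208) + d(U) = 2*208*(-413 - 382) - 592 = 2*208*(-795) - 592 = -330720 - 592 = -331312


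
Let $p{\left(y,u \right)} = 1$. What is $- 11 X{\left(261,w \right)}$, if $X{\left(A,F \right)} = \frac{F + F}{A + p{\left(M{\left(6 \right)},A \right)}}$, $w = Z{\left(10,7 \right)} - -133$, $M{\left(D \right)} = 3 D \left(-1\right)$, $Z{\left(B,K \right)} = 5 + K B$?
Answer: $- \frac{2288}{131} \approx -17.466$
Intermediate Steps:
$Z{\left(B,K \right)} = 5 + B K$
$M{\left(D \right)} = - 3 D$
$w = 208$ ($w = \left(5 + 10 \cdot 7\right) - -133 = \left(5 + 70\right) + 133 = 75 + 133 = 208$)
$X{\left(A,F \right)} = \frac{2 F}{1 + A}$ ($X{\left(A,F \right)} = \frac{F + F}{A + 1} = \frac{2 F}{1 + A}$)
$- 11 X{\left(261,w \right)} = - 11 \cdot 2 \cdot 208 \frac{1}{1 + 261} = - 11 \cdot 2 \cdot 208 \cdot \frac{1}{262} = \left(-11\right) \frac{208}{131} = - \frac{2288}{131}$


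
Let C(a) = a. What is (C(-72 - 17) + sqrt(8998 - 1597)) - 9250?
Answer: -9339 + sqrt(7401) ≈ -9253.0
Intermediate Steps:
(C(-72 - 17) + sqrt(8998 - 1597)) - 9250 = ((-72 - 17) + sqrt(8998 - 1597)) - 9250 = (-89 + sqrt(7401)) - 9250 = -9339 + sqrt(7401)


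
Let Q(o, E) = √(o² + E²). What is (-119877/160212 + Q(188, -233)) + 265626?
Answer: 14185450945/53404 + √89633 ≈ 2.6592e+5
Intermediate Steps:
Q(o, E) = √(E² + o²)
(-119877/160212 + Q(188, -233)) + 265626 = (-119877/160212 + √((-233)² + 188²)) + 265626 = (-119877*1/160212 + √(54289 + 35344)) + 265626 = (-39959/53404 + √89633) + 265626 = 14185450945/53404 + √89633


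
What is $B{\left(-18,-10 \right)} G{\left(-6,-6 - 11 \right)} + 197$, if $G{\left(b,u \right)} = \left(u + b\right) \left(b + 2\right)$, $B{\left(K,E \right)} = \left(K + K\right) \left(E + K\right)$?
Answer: $92933$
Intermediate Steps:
$B{\left(K,E \right)} = 2 K \left(E + K\right)$
$G{\left(b,u \right)} = \left(2 + b\right) \left(b + u\right)$ ($G{\left(b,u \right)} = \left(b + u\right) \left(2 + b\right) = \left(2 + b\right) \left(b + u\right)$)
$B{\left(-18,-10 \right)} G{\left(-6,-6 - 11 \right)} + 197 = 2 \left(-18\right) \left(-10 - 18\right) \left(\left(-6\right)^{2} + 2 \left(-6\right) + 2 \left(-6 - 11\right) - 6 \left(-6 - 11\right)\right) + 197 = 2 \left(-18\right) \left(-28\right) \left(36 - 12 + 2 \left(-6 - 11\right) - 6 \left(-6 - 11\right)\right) + 197 = 1008 \left(36 - 12 + 2 \left(-17\right) - -102\right) + 197 = 1008 \left(36 - 12 - 34 + 102\right) + 197 = 1008 \cdot 92 + 197 = 92736 + 197 = 92933$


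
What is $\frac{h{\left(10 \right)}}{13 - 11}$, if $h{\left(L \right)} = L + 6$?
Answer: $8$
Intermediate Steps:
$h{\left(L \right)} = 6 + L$
$\frac{h{\left(10 \right)}}{13 - 11} = \frac{6 + 10}{13 - 11} = \frac{1}{2} \cdot 16 = 8$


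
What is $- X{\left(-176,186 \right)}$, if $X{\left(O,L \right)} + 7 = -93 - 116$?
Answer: $216$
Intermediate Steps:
$X{\left(O,L \right)} = -216$ ($X{\left(O,L \right)} = -7 - 209 = -216$)
$- X{\left(-176,186 \right)} = \left(-1\right) \left(-216\right) = 216$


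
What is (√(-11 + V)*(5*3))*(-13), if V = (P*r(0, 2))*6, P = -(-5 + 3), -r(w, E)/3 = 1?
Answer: -195*I*√47 ≈ -1336.9*I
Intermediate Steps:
r(w, E) = -3 (r(w, E) = -3*1 = -3)
P = 2 (P = -1*(-2) = 2)
V = -36 (V = (2*(-3))*6 = -6*6 = -36)
(√(-11 + V)*(5*3))*(-13) = (√(-11 - 36)*(5*3))*(-13) = (√(-47)*15)*(-13) = ((I*√47)*15)*(-13) = (15*I*√47)*(-13) = -195*I*√47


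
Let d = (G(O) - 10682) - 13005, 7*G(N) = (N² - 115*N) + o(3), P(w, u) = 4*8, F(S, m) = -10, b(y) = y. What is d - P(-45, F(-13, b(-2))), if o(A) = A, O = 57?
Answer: -169336/7 ≈ -24191.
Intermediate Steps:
P(w, u) = 32
G(N) = 3/7 - 115*N/7 + N²/7 (G(N) = ((N² - 115*N) + 3)/7 = (3 + N² - 115*N)/7 = 3/7 - 115*N/7 + N²/7)
d = -169112/7 (d = ((3/7 - 115/7*57 + (⅐)*57²) - 10682) - 13005 = ((3/7 - 6555/7 + (⅐)*3249) - 10682) - 13005 = ((3/7 - 6555/7 + 3249/7) - 10682) - 13005 = (-3303/7 - 10682) - 13005 = -78077/7 - 13005 = -169112/7 ≈ -24159.)
d - P(-45, F(-13, b(-2))) = -169112/7 - 1*32 = -169112/7 - 32 = -169336/7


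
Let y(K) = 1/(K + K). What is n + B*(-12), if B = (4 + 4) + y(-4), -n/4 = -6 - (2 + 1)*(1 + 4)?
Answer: -21/2 ≈ -10.500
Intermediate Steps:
n = 84 (n = -4*(-6 - (2 + 1)*(1 + 4)) = -4*(-6 - 3*5) = -4*(-6 - 1*15) = -4*(-6 - 15) = -4*(-21) = 84)
y(K) = 1/(2*K)
B = 63/8 (B = (4 + 4) + (1/2)/(-4) = 8 + (1/2)*(-1/4) = 8 - 1/8 = 63/8 ≈ 7.8750)
n + B*(-12) = 84 + (63/8)*(-12) = 84 - 189/2 = -21/2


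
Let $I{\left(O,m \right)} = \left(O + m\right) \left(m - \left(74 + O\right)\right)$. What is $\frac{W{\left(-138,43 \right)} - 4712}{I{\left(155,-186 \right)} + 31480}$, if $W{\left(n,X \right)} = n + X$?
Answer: $- \frac{4807}{44345} \approx -0.1084$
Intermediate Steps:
$W{\left(n,X \right)} = X + n$
$I{\left(O,m \right)} = \left(O + m\right) \left(-74 + m - O\right)$
$\frac{W{\left(-138,43 \right)} - 4712}{I{\left(155,-186 \right)} + 31480} = \frac{\left(43 - 138\right) - 4712}{\left(\left(-186\right)^{2} - 155^{2} - 11470 - -13764\right) + 31480} = \frac{-95 - 4712}{\left(34596 - 24025 - 11470 + 13764\right) + 31480} = - \frac{4807}{\left(34596 - 24025 - 11470 + 13764\right) + 31480} = - \frac{4807}{12865 + 31480} = - \frac{4807}{44345}$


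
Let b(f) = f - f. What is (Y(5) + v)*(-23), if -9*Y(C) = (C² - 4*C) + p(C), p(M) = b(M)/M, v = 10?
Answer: -1955/9 ≈ -217.22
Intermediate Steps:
b(f) = 0
p(M) = 0 (p(M) = 0/M = 0)
Y(C) = -C²/9 + 4*C/9 (Y(C) = -((C² - 4*C) + 0)/9 = -(C² - 4*C)/9 = -C²/9 + 4*C/9)
(Y(5) + v)*(-23) = ((⅑)*5*(4 - 1*5) + 10)*(-23) = ((⅑)*5*(4 - 5) + 10)*(-23) = ((⅑)*5*(-1) + 10)*(-23) = (-5/9 + 10)*(-23) = (85/9)*(-23) = -1955/9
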